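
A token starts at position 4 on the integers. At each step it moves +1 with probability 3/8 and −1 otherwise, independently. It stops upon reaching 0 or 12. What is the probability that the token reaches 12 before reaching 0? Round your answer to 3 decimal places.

Let r = q/p = (5/8)/(3/8) = 5/3. The recurrence P(i) = p·P(i+1) + q·P(i−1) with P(0)=0, P(12)=1 gives P(i) = (1 − r^i)/(1 − r^12).
P(4) = (1 − (5/3)^4) / (1 − (5/3)^12) = 6561/447811 ≈ 0.015.

0.015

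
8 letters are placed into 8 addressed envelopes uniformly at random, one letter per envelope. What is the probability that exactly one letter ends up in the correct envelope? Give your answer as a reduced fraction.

Choose which one is fixed: C(8,1) = 8 ways.
The remaining 7 must have no fixed point: D(7) = 1854.
P = 8·1854/40320 = 103/280.

103/280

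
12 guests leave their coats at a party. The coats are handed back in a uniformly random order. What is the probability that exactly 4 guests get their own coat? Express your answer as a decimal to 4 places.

Choose which 4 of the 12 are fixed: C(12,4) = 495 ways.
The remaining 8 must have no fixed point: D(8) = 14833.
P = 495·14833/479001600 = 2119/138240 ≈ 0.0153.

0.0153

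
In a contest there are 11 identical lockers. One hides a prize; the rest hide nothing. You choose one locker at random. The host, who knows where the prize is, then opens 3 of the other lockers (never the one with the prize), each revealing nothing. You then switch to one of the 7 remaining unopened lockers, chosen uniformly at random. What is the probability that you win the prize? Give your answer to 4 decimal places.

0.1299

Your original locker holds the prize with probability 1/11, so the other 10 collectively hold it with probability 10/11.
The host can always find 3 empty lockers to open, so the reveals don't change that 10/11; it is now spread over the 7 remaining unopened lockers.
P(win by switching) = (10/11) · (1/7) = 10/77 ≈ 0.1299.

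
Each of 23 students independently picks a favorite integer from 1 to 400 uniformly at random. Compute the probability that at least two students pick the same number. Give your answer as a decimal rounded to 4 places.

0.4752

It's easier to compute the probability that all 23 are distinct.
P(all distinct) = 400/400 · 399/400 · ··· · 378/400 ≈ 0.5248.
So the probability of at least one match is 1 − 0.5248 = 0.4752.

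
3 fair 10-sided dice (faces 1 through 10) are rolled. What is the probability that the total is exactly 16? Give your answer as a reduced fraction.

There are 10^3 = 1000 equally likely outcomes.
The number of ordered 3-tuples from {1,…,10} summing to 16 is 75.
P(sum = 16) = 75/1000 = 3/40.

3/40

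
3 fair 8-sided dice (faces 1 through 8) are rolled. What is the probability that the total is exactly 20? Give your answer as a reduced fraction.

15/512

There are 8^3 = 512 equally likely outcomes.
The number of ordered 3-tuples from {1,…,8} summing to 20 is 15.
P(sum = 20) = 15/512.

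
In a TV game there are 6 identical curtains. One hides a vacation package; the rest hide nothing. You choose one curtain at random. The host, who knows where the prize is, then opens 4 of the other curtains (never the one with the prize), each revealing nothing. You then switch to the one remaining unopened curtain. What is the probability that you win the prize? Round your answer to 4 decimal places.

Your original curtain holds the prize with probability 1/6, so the other 5 collectively hold it with probability 5/6.
The host can always find 4 empty curtains to open, so the reveals don't change that 5/6; it is now spread over the 1 remaining unopened curtain.
P(win by switching) = (5/6) · (1/1) = 5/6 ≈ 0.8333.

0.8333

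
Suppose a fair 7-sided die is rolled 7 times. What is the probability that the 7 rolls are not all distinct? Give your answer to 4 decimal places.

0.9939

P(all 7 different) = 7/7 · 6/7 · ··· · 1/7 ≈ 0.0061.
P(at least two equal) = 1 − 0.0061 = 0.9939.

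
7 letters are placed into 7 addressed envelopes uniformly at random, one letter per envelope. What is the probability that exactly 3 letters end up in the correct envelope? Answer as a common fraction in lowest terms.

Choose which 3 of the 7 are fixed: C(7,3) = 35 ways.
The remaining 4 must have no fixed point: D(4) = 9.
P = 35·9/5040 = 1/16.

1/16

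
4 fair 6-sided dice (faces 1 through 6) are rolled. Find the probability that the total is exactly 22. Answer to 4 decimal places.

0.0077

There are 6^4 = 1296 equally likely outcomes.
The number of ordered 4-tuples from {1,…,6} summing to 22 is 10.
P(sum = 22) = 10/1296 = 5/648 ≈ 0.0077.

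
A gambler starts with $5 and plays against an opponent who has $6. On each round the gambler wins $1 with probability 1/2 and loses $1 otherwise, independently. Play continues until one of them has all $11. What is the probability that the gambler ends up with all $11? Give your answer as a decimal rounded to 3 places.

0.455

With a fair step, P(i) = ½P(i−1) + ½P(i+1) with P(0)=0, P(11)=1 has the linear solution P(i) = i/11.
P(5) = 5/11 ≈ 0.455.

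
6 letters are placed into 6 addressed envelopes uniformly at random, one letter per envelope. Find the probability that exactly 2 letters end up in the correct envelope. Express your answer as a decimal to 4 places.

0.1875

Choose which 2 of the 6 are fixed: C(6,2) = 15 ways.
The remaining 4 must have no fixed point: D(4) = 9.
P = 15·9/720 = 3/16 ≈ 0.1875.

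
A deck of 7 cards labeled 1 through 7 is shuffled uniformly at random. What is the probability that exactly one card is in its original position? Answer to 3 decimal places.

0.368

Choose which one is fixed: C(7,1) = 7 ways.
The remaining 6 must have no fixed point: D(6) = 265.
P = 7·265/5040 = 53/144 ≈ 0.368.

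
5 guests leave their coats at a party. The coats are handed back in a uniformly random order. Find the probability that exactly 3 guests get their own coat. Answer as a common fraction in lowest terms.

Choose which 3 of the 5 are fixed: C(5,3) = 10 ways.
The remaining 2 must have no fixed point: D(2) = 1.
P = 10·1/120 = 1/12.

1/12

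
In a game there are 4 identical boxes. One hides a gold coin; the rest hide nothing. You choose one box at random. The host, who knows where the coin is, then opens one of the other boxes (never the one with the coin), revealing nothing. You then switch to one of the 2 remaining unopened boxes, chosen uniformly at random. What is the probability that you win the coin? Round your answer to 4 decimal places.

0.3750

Your original box holds the coin with probability 1/4, so the other 3 collectively hold it with probability 3/4.
The host can always find an empty box to open, so this doesn't change that 3/4; it is now spread over the 2 remaining unopened boxes.
P(win by switching) = (3/4) · (1/2) = 3/8 ≈ 0.3750.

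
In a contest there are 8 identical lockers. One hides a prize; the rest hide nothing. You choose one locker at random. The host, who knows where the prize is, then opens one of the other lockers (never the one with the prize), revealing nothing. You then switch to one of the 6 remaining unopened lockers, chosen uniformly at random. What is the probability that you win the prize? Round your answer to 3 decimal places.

0.146

Your original locker holds the prize with probability 1/8, so the other 7 collectively hold it with probability 7/8.
The host can always find an empty locker to open, so this doesn't change that 7/8; it is now spread over the 6 remaining unopened lockers.
P(win by switching) = (7/8) · (1/6) = 7/48 ≈ 0.146.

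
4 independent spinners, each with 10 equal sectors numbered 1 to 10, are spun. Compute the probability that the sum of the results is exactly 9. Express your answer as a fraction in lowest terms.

There are 10^4 = 10000 equally likely outcomes.
The number of ordered 4-tuples from {1,…,10} summing to 9 is 56.
P(sum = 9) = 56/10000 = 7/1250.

7/1250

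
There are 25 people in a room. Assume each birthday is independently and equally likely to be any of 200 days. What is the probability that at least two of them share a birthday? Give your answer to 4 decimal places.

0.7910

It's easier to compute the probability that all 25 are distinct.
P(all distinct) = 200/200 · 199/200 · ··· · 176/200 ≈ 0.2090.
So the probability of at least one match is 1 − 0.2090 = 0.7910.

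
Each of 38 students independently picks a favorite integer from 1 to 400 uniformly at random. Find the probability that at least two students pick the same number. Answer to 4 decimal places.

0.8372

It's easier to compute the probability that all 38 are distinct.
P(all distinct) = 400/400 · 399/400 · ··· · 363/400 ≈ 0.1628.
So the probability of at least one match is 1 − 0.1628 = 0.8372.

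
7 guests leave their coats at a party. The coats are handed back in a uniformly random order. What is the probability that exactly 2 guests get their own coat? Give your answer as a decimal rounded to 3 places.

0.183

Choose which 2 of the 7 are fixed: C(7,2) = 21 ways.
The remaining 5 must have no fixed point: D(5) = 44.
P = 21·44/5040 = 11/60 ≈ 0.183.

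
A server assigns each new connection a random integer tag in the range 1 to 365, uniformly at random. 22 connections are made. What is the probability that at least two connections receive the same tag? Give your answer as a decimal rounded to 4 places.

0.4757

It's easier to compute the probability that all 22 are distinct.
P(all distinct) = 365/365 · 364/365 · ··· · 344/365 ≈ 0.5243.
So the probability of at least one match is 1 − 0.5243 = 0.4757.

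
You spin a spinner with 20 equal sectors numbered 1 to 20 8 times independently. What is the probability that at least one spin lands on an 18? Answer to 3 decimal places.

P(no spin lands on an 18) = (19/20)^8 ≈ 0.663.
P(at least one) = 1 − 0.663 = 0.337.

0.337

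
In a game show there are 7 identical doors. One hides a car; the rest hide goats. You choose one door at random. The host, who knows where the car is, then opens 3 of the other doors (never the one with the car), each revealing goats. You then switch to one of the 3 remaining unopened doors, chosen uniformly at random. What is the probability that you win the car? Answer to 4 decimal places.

0.2857

Your original door holds the car with probability 1/7, so the other 6 collectively hold it with probability 6/7.
The host can always find 3 empty doors to open, so the reveals don't change that 6/7; it is now spread over the 3 remaining unopened doors.
P(win by switching) = (6/7) · (1/3) = 2/7 ≈ 0.2857.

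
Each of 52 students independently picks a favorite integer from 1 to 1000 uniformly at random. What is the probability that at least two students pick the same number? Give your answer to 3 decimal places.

0.741

It's easier to compute the probability that all 52 are distinct.
P(all distinct) = 1000/1000 · 999/1000 · ··· · 949/1000 ≈ 0.259.
So the probability of at least one match is 1 − 0.259 = 0.741.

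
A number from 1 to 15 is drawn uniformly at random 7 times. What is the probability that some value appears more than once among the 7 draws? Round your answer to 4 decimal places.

0.8102

P(all 7 different) = 15/15 · 14/15 · ··· · 9/15 ≈ 0.1898.
P(at least two equal) = 1 − 0.1898 = 0.8102.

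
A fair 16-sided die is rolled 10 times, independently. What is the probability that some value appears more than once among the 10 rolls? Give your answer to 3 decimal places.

P(all 10 different) = 16/16 · 15/16 · ··· · 7/16 ≈ 0.026.
P(at least two equal) = 1 − 0.026 = 0.974.

0.974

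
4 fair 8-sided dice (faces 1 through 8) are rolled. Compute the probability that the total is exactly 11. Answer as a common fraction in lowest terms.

15/512

There are 8^4 = 4096 equally likely outcomes.
The number of ordered 4-tuples from {1,…,8} summing to 11 is 120.
P(sum = 11) = 120/4096 = 15/512.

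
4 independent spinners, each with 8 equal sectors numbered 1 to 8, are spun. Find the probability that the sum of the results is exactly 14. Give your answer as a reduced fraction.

123/2048

There are 8^4 = 4096 equally likely outcomes.
The number of ordered 4-tuples from {1,…,8} summing to 14 is 246.
P(sum = 14) = 246/4096 = 123/2048.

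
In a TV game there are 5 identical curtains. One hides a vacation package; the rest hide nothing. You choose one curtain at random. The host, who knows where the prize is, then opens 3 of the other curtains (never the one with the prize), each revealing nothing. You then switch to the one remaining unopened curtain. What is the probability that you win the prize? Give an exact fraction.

Your original curtain holds the prize with probability 1/5, so the other 4 collectively hold it with probability 4/5.
The host can always find 3 empty curtains to open, so the reveals don't change that 4/5; it is now spread over the 1 remaining unopened curtain.
P(win by switching) = (4/5) · (1/1) = 4/5.

4/5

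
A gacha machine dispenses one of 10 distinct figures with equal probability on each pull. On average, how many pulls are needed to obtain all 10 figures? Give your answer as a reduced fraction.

After i distinct types are collected, each trial gives a new one with probability (10−i)/10, so the expected wait for the next new type is 10/(10−i).
E = 10/10 + 10/9 + 10/8 + 10/7 + 10/6 + 10/5 + 10/4 + 10/3 + 10/2 + 10/1 = 7381/252.

7381/252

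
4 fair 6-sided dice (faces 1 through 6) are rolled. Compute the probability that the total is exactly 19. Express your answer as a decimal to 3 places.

0.043

There are 6^4 = 1296 equally likely outcomes.
The number of ordered 4-tuples from {1,…,6} summing to 19 is 56.
P(sum = 19) = 56/1296 = 7/162 ≈ 0.043.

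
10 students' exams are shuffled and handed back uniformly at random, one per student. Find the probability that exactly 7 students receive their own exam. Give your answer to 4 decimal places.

0.0001

Choose which 7 of the 10 are fixed: C(10,7) = 120 ways.
The remaining 3 must have no fixed point: D(3) = 2.
P = 120·2/3628800 = 1/15120 ≈ 0.0001.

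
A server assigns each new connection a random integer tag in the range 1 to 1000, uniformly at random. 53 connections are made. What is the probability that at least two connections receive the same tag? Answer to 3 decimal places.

0.754

It's easier to compute the probability that all 53 are distinct.
P(all distinct) = 1000/1000 · 999/1000 · ··· · 948/1000 ≈ 0.246.
So the probability of at least one match is 1 − 0.246 = 0.754.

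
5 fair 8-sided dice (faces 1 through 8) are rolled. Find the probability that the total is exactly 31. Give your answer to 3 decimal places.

There are 8^5 = 32768 equally likely outcomes.
The number of ordered 5-tuples from {1,…,8} summing to 31 is 690.
P(sum = 31) = 690/32768 = 345/16384 ≈ 0.021.

0.021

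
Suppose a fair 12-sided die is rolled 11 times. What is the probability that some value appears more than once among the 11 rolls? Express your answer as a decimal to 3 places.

0.999

P(all 11 different) = 12/12 · 11/12 · ··· · 2/12 ≈ 0.001.
P(at least two equal) = 1 − 0.001 = 0.999.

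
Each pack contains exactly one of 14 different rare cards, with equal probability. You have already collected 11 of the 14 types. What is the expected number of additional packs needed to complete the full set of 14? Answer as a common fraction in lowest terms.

Starting from 11 distinct types, each trial gives a new one with probability (14−i)/14 when i types are held, so the wait for the next new type is 14/(14−i).
E = 14/3 + 14/2 + 14/1 = 77/3.

77/3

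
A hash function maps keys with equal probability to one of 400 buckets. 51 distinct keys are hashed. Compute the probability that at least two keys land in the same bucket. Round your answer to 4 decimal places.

0.9642

It's easier to compute the probability that all 51 are distinct.
P(all distinct) = 400/400 · 399/400 · ··· · 350/400 ≈ 0.0358.
So the probability of at least one match is 1 − 0.0358 = 0.9642.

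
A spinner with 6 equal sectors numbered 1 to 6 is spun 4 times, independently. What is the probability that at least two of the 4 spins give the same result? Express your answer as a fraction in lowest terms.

P(all 4 different) = 6/6 · 5/6 · ··· · 3/6 = 5/18.
P(at least two equal) = 1 − 5/18 = 13/18.

13/18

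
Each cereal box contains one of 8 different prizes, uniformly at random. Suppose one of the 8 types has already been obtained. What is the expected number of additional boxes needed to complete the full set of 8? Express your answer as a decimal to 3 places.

Starting from 1 distinct type, each trial gives a new one with probability (8−i)/8 when i types are held, so the wait for the next new type is 8/(8−i).
E = 8/7 + 8/6 + 8/5 + 8/4 + 8/3 + 8/2 + 8/1 = 726/35 ≈ 20.743.

20.743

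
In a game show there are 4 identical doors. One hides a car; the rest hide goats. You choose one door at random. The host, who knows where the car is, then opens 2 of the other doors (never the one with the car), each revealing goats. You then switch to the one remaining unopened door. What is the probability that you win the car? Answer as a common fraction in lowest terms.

3/4

Your original door holds the car with probability 1/4, so the other 3 collectively hold it with probability 3/4.
The host can always find 2 empty doors to open, so the reveals don't change that 3/4; it is now spread over the 1 remaining unopened door.
P(win by switching) = (3/4) · (1/1) = 3/4.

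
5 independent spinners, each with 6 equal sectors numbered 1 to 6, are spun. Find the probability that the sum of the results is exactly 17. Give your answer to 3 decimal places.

0.100

There are 6^5 = 7776 equally likely outcomes.
The number of ordered 5-tuples from {1,…,6} summing to 17 is 780.
P(sum = 17) = 780/7776 = 65/648 ≈ 0.100.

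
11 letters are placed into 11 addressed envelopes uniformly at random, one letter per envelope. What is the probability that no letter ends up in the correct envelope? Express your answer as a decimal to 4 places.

This is the derangement probability: permutations of 11 with no fixed point.
D(11) = 11! · (1 − 1/1! + 1/2! − ··· + (−1)^11/11!) = 14684570.
P = 14684570/39916800 = 1468457/3991680 ≈ 0.3679.

0.3679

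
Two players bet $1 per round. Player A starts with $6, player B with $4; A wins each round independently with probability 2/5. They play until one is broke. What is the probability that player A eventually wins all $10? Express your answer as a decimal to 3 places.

Let r = q/p = (3/5)/(2/5) = 3/2. The recurrence P(i) = p·P(i+1) + q·P(i−1) with P(0)=0, P(10)=1 gives P(i) = (1 − r^i)/(1 − r^10).
P(6) = (1 − (3/2)^6) / (1 − (3/2)^10) = 2128/11605 ≈ 0.183.

0.183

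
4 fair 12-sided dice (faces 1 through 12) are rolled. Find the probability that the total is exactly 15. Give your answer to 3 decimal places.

There are 12^4 = 20736 equally likely outcomes.
The number of ordered 4-tuples from {1,…,12} summing to 15 is 364.
P(sum = 15) = 364/20736 = 91/5184 ≈ 0.018.

0.018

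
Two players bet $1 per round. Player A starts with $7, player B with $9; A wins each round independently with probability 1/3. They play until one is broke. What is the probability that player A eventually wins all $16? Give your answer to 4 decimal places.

Let r = q/p = (2/3)/(1/3) = 2. The recurrence P(i) = p·P(i+1) + q·P(i−1) with P(0)=0, P(16)=1 gives P(i) = (1 − r^i)/(1 − r^16).
P(7) = (1 − (2)^7) / (1 − (2)^16) = 127/65535 ≈ 0.0019.

0.0019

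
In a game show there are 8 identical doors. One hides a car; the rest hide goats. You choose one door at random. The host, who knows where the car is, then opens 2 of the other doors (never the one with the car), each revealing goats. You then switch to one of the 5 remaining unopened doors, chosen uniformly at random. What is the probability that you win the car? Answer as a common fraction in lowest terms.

7/40

Your original door holds the car with probability 1/8, so the other 7 collectively hold it with probability 7/8.
The host can always find 2 empty doors to open, so the reveals don't change that 7/8; it is now spread over the 5 remaining unopened doors.
P(win by switching) = (7/8) · (1/5) = 7/40.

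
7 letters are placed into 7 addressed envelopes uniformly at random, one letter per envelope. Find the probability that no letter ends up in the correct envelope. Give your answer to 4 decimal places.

0.3679

This is the derangement probability: permutations of 7 with no fixed point.
D(7) = 7! · (1 − 1/1! + 1/2! − ··· + (−1)^7/7!) = 1854.
P = 1854/5040 = 103/280 ≈ 0.3679.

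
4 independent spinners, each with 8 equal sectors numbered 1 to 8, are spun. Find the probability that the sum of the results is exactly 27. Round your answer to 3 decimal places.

There are 8^4 = 4096 equally likely outcomes.
The number of ordered 4-tuples from {1,…,8} summing to 27 is 56.
P(sum = 27) = 56/4096 = 7/512 ≈ 0.014.

0.014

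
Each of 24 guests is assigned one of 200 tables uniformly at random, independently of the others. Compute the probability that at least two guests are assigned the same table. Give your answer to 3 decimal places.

0.762

It's easier to compute the probability that all 24 are distinct.
P(all distinct) = 200/200 · 199/200 · ··· · 177/200 ≈ 0.238.
So the probability of at least one match is 1 − 0.238 = 0.762.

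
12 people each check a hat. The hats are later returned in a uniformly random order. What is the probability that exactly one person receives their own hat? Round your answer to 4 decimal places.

0.3679

Choose which one is fixed: C(12,1) = 12 ways.
The remaining 11 must have no fixed point: D(11) = 14684570.
P = 12·14684570/479001600 = 1468457/3991680 ≈ 0.3679.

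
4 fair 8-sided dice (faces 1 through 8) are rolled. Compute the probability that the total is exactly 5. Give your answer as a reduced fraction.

There are 8^4 = 4096 equally likely outcomes.
The number of ordered 4-tuples from {1,…,8} summing to 5 is 4.
P(sum = 5) = 4/4096 = 1/1024.

1/1024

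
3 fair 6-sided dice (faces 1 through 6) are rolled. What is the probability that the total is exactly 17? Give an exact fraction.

There are 6^3 = 216 equally likely outcomes.
The number of ordered 3-tuples from {1,…,6} summing to 17 is 3.
P(sum = 17) = 3/216 = 1/72.

1/72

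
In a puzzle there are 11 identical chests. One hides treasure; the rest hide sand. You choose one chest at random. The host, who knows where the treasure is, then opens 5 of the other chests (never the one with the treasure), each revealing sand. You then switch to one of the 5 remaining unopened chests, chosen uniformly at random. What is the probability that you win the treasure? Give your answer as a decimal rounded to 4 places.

0.1818

Your original chest holds the treasure with probability 1/11, so the other 10 collectively hold it with probability 10/11.
The host can always find 5 empty chests to open, so the reveals don't change that 10/11; it is now spread over the 5 remaining unopened chests.
P(win by switching) = (10/11) · (1/5) = 2/11 ≈ 0.1818.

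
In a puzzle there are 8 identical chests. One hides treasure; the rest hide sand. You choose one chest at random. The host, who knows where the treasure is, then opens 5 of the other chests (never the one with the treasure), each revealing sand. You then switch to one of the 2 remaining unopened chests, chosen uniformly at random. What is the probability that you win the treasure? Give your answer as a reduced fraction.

Your original chest holds the treasure with probability 1/8, so the other 7 collectively hold it with probability 7/8.
The host can always find 5 empty chests to open, so the reveals don't change that 7/8; it is now spread over the 2 remaining unopened chests.
P(win by switching) = (7/8) · (1/2) = 7/16.

7/16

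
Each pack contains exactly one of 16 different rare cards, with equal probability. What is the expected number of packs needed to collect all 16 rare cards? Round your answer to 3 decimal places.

54.092

After i distinct types are collected, each trial gives a new one with probability (16−i)/16, so the expected wait for the next new type is 16/(16−i).
E = 16/16 + 16/15 + 16/14 + 16/13 + 16/12 + 16/11 + 16/10 + 16/9 + 16/8 + 16/7 + 16/6 + 16/5 + 16/4 + 16/3 + 16/2 + 16/1 = 2436559/45045 ≈ 54.092.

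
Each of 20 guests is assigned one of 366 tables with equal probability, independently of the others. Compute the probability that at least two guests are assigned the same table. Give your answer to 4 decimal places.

0.4106

It's easier to compute the probability that all 20 are distinct.
P(all distinct) = 366/366 · 365/366 · ··· · 347/366 ≈ 0.5894.
So the probability of at least one match is 1 − 0.5894 = 0.4106.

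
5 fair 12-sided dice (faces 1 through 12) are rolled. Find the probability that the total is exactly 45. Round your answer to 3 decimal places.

0.015

There are 12^5 = 248832 equally likely outcomes.
The number of ordered 5-tuples from {1,…,12} summing to 45 is 3701.
P(sum = 45) = 3701/248832 ≈ 0.015.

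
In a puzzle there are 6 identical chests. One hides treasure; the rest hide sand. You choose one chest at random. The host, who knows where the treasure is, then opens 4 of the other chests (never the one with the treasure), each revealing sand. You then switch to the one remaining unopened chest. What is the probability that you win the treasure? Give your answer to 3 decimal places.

Your original chest holds the treasure with probability 1/6, so the other 5 collectively hold it with probability 5/6.
The host can always find 4 empty chests to open, so the reveals don't change that 5/6; it is now spread over the 1 remaining unopened chest.
P(win by switching) = (5/6) · (1/1) = 5/6 ≈ 0.833.

0.833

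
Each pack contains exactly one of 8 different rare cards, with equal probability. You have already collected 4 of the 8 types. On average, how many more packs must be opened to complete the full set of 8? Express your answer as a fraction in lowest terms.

50/3

Starting from 4 distinct types, each trial gives a new one with probability (8−i)/8 when i types are held, so the wait for the next new type is 8/(8−i).
E = 8/4 + 8/3 + 8/2 + 8/1 = 50/3.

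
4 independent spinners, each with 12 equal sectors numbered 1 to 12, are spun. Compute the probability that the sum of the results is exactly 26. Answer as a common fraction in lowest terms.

289/5184

There are 12^4 = 20736 equally likely outcomes.
The number of ordered 4-tuples from {1,…,12} summing to 26 is 1156.
P(sum = 26) = 1156/20736 = 289/5184.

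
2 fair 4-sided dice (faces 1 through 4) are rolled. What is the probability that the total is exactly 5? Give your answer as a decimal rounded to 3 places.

0.250

There are 4^2 = 16 equally likely outcomes.
The number of ordered 2-tuples from {1,…,4} summing to 5 is 4.
P(sum = 5) = 4/16 = 1/4 ≈ 0.250.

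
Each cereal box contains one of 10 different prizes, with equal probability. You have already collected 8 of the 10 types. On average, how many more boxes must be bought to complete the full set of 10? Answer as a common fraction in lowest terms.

Starting from 8 distinct types, each trial gives a new one with probability (10−i)/10 when i types are held, so the wait for the next new type is 10/(10−i).
E = 10/2 + 10/1 = 15.

15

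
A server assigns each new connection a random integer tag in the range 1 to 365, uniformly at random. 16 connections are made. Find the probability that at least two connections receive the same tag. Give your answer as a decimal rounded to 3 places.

0.284

It's easier to compute the probability that all 16 are distinct.
P(all distinct) = 365/365 · 364/365 · ··· · 350/365 ≈ 0.716.
So the probability of at least one match is 1 − 0.716 = 0.284.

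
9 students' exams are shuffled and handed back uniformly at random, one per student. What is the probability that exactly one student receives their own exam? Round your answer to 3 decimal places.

Choose which one is fixed: C(9,1) = 9 ways.
The remaining 8 must have no fixed point: D(8) = 14833.
P = 9·14833/362880 = 2119/5760 ≈ 0.368.

0.368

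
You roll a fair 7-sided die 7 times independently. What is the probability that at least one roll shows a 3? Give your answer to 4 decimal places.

0.6601

P(no roll shows a 3) = (6/7)^7 ≈ 0.3399.
P(at least one) = 1 − 0.3399 = 0.6601.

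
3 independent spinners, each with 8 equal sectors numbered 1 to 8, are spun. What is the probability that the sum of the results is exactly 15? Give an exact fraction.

23/256

There are 8^3 = 512 equally likely outcomes.
The number of ordered 3-tuples from {1,…,8} summing to 15 is 46.
P(sum = 15) = 46/512 = 23/256.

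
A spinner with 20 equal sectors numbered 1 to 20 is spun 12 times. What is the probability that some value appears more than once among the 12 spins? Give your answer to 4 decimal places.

P(all 12 different) = 20/20 · 19/20 · ··· · 9/20 ≈ 0.0147.
P(at least two equal) = 1 − 0.0147 = 0.9853.

0.9853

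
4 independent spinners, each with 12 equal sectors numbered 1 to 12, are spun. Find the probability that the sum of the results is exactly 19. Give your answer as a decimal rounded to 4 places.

There are 12^4 = 20736 equally likely outcomes.
The number of ordered 4-tuples from {1,…,12} summing to 19 is 736.
P(sum = 19) = 736/20736 = 23/648 ≈ 0.0355.

0.0355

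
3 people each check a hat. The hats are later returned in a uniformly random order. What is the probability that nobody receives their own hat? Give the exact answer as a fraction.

1/3

This is the derangement probability: permutations of 3 with no fixed point.
D(3) = 3! · (1 − 1/1! + 1/2! − ··· + (−1)^3/3!) = 2.
P = 2/6 = 1/3.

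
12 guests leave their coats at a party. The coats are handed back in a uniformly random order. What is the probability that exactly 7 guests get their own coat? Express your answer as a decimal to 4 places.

Choose which 7 of the 12 are fixed: C(12,7) = 792 ways.
The remaining 5 must have no fixed point: D(5) = 44.
P = 792·44/479001600 = 11/151200 ≈ 0.0001.

0.0001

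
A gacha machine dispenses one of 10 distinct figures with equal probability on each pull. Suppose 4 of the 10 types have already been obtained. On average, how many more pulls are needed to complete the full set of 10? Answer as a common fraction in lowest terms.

49/2

Starting from 4 distinct types, each trial gives a new one with probability (10−i)/10 when i types are held, so the wait for the next new type is 10/(10−i).
E = 10/6 + 10/5 + 10/4 + 10/3 + 10/2 + 10/1 = 49/2.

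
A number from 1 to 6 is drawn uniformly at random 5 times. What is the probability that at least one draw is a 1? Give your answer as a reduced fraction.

4651/7776

P(no draw is a 1) = (5/6)^5 = 3125/7776.
P(at least one) = 1 − 3125/7776 = 4651/7776.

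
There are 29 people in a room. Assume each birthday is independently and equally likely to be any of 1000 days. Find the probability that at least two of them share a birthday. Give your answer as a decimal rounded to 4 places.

0.3363

It's easier to compute the probability that all 29 are distinct.
P(all distinct) = 1000/1000 · 999/1000 · ··· · 972/1000 ≈ 0.6637.
So the probability of at least one match is 1 − 0.6637 = 0.3363.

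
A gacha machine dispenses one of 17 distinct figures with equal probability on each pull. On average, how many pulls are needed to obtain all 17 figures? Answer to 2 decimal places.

After i distinct types are collected, each trial gives a new one with probability (17−i)/17, so the expected wait for the next new type is 17/(17−i).
E = 17/17 + 17/16 + 17/15 + 17/14 + 17/13 + 17/12 + 17/11 + 17/10 + 17/9 + 17/8 + 17/7 + 17/6 + 17/5 + 17/4 + 17/3 + 17/2 + 17/1 = 42142223/720720 ≈ 58.47.

58.47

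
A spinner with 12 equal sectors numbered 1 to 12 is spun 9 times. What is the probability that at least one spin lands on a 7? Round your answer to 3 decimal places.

P(no spin lands on a 7) = (11/12)^9 ≈ 0.457.
P(at least one) = 1 − 0.457 = 0.543.

0.543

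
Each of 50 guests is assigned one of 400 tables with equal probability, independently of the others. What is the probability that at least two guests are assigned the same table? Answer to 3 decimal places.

0.959

It's easier to compute the probability that all 50 are distinct.
P(all distinct) = 400/400 · 399/400 · ··· · 351/400 ≈ 0.041.
So the probability of at least one match is 1 − 0.041 = 0.959.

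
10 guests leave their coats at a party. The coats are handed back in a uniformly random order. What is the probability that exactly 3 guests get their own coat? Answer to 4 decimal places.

0.0613

Choose which 3 of the 10 are fixed: C(10,3) = 120 ways.
The remaining 7 must have no fixed point: D(7) = 1854.
P = 120·1854/3628800 = 103/1680 ≈ 0.0613.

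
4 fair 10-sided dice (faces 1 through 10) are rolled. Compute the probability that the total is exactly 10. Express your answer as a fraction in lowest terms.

There are 10^4 = 10000 equally likely outcomes.
The number of ordered 4-tuples from {1,…,10} summing to 10 is 84.
P(sum = 10) = 84/10000 = 21/2500.

21/2500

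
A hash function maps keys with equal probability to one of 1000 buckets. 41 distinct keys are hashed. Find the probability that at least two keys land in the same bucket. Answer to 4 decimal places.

0.5645

It's easier to compute the probability that all 41 are distinct.
P(all distinct) = 1000/1000 · 999/1000 · ··· · 960/1000 ≈ 0.4355.
So the probability of at least one match is 1 − 0.4355 = 0.5645.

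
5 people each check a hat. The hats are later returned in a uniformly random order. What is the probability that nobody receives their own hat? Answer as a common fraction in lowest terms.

This is the derangement probability: permutations of 5 with no fixed point.
D(5) = 5! · (1 − 1/1! + 1/2! − ··· + (−1)^5/5!) = 44.
P = 44/120 = 11/30.

11/30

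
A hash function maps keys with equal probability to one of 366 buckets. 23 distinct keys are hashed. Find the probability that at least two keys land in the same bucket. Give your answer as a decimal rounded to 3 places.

It's easier to compute the probability that all 23 are distinct.
P(all distinct) = 366/366 · 365/366 · ··· · 344/366 ≈ 0.494.
So the probability of at least one match is 1 − 0.494 = 0.506.

0.506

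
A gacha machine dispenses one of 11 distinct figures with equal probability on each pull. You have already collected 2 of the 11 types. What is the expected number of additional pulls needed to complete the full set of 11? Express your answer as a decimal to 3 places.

31.119

Starting from 2 distinct types, each trial gives a new one with probability (11−i)/11 when i types are held, so the wait for the next new type is 11/(11−i).
E = 11/9 + 11/8 + 11/7 + 11/6 + 11/5 + 11/4 + 11/3 + 11/2 + 11/1 = 78419/2520 ≈ 31.119.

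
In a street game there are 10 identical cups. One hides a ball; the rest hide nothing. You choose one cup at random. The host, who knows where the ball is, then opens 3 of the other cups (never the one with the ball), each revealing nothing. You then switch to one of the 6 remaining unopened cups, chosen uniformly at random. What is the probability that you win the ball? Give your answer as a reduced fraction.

3/20

Your original cup holds the ball with probability 1/10, so the other 9 collectively hold it with probability 9/10.
The host can always find 3 empty cups to open, so the reveals don't change that 9/10; it is now spread over the 6 remaining unopened cups.
P(win by switching) = (9/10) · (1/6) = 3/20.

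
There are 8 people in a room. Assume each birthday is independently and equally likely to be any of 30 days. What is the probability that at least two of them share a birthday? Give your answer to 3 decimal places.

It's easier to compute the probability that all 8 are distinct.
P(all distinct) = 30/30 · 29/30 · ··· · 23/30 ≈ 0.360.
So the probability of at least one match is 1 − 0.360 = 0.640.

0.640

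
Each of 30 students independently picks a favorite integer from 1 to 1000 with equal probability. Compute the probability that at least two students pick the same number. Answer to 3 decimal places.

0.356

It's easier to compute the probability that all 30 are distinct.
P(all distinct) = 1000/1000 · 999/1000 · ··· · 971/1000 ≈ 0.644.
So the probability of at least one match is 1 − 0.644 = 0.356.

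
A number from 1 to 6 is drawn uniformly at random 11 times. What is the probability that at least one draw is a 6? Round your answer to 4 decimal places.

P(no draw is a 6) = (5/6)^11 ≈ 0.1346.
P(at least one) = 1 − 0.1346 = 0.8654.

0.8654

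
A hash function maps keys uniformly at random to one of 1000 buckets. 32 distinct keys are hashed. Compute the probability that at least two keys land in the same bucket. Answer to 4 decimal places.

It's easier to compute the probability that all 32 are distinct.
P(all distinct) = 1000/1000 · 999/1000 · ··· · 969/1000 ≈ 0.6057.
So the probability of at least one match is 1 − 0.6057 = 0.3943.

0.3943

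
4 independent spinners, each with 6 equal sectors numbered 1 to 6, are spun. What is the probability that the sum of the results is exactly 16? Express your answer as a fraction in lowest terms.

125/1296

There are 6^4 = 1296 equally likely outcomes.
The number of ordered 4-tuples from {1,…,6} summing to 16 is 125.
P(sum = 16) = 125/1296.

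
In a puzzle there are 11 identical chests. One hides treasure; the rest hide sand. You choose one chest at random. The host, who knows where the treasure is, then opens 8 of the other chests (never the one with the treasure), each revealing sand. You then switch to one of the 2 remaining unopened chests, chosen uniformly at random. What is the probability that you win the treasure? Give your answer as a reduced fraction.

5/11

Your original chest holds the treasure with probability 1/11, so the other 10 collectively hold it with probability 10/11.
The host can always find 8 empty chests to open, so the reveals don't change that 10/11; it is now spread over the 2 remaining unopened chests.
P(win by switching) = (10/11) · (1/2) = 5/11.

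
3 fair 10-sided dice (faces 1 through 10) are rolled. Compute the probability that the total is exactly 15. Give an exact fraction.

There are 10^3 = 1000 equally likely outcomes.
The number of ordered 3-tuples from {1,…,10} summing to 15 is 73.
P(sum = 15) = 73/1000.

73/1000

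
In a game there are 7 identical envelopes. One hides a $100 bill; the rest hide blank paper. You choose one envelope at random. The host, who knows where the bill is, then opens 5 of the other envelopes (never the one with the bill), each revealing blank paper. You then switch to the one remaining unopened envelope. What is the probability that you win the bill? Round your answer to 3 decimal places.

Your original envelope holds the bill with probability 1/7, so the other 6 collectively hold it with probability 6/7.
The host can always find 5 empty envelopes to open, so the reveals don't change that 6/7; it is now spread over the 1 remaining unopened envelope.
P(win by switching) = (6/7) · (1/1) = 6/7 ≈ 0.857.

0.857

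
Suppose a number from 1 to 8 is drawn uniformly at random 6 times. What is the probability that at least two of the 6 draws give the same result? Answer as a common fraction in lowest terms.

P(all 6 different) = 8/8 · 7/8 · ··· · 3/8 = 315/4096.
P(at least two equal) = 1 − 315/4096 = 3781/4096.

3781/4096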